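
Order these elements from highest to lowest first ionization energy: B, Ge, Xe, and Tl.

Xe > B > Ge > Tl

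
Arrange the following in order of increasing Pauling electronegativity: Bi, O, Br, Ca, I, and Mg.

EN rises left→right (higher Z_eff, smaller atoms) and falls top→bottom (larger, more shielded atoms).
Here both period and group differ, so the two effects have to be weighed against each other.
Mg > Ca: Mg sits above Ca in group 2, so the down-group effect alone puts Mg higher.
Bi > Mg: the two effects oppose for this pair; the across-period effect wins (2.02 vs 1.31).
I > Bi: relative to Bi, both the across-period and down-group shifts push I's electronegativity up.
Br > I: they share group 17; the group trend gives Br the larger value.
O > Br: period and group pull opposite ways; the down-group shift dominates (3.44 vs 2.96).
Tabulated electronegativity (Pauling): O 3.44, Mg 1.31, Ca 1.00, Br 2.96, I 2.66, Bi 2.02.
So from lowest to highest: Ca < Mg < Bi < I < Br < O.

Ca, Mg, Bi, I, Br, O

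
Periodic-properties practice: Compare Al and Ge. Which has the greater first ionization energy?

Al is in period 3, group 13; Ge is in period 4, group 14.
Across a period the outer electron is held more tightly (higher IE₁); down a group it sits in a higher shell, more shielded, and comes off more easily.
These sit on a diagonal, where the across-period and down-group effects partly cancel.
Ge > Al: the two effects oppose for this pair; the across-period effect wins (762 vs 578 kJ/mol).
For reference (kJ/mol): Al 578, Ge 762.
So Ge has the greater first ionization energy (Ge > Al).

Ge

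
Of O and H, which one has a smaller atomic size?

H

H is in period 1, group 1; O is in period 2, group 16.
Moving right in a period, electrons are added to the same shell under a stronger nuclear pull, so atoms get smaller; moving down, a new shell is opened and atoms get larger.
Neither a single period nor a single group — weigh both effects.
O > H: the two effects oppose for this pair; the down-group effect wins (63 vs 32 pm).
Tabulated atomic radius (pm): H 32, O 63.
So H has the smaller atomic size (H < O).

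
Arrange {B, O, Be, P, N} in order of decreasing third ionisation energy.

The third ionization energy removes an electron from the +2 ion. For each element: B²⁺ still has 1 valence electron; O²⁺ still has 4 valence electrons; Be²⁺ is the bare [He] core; P²⁺ still has 3 valence electrons; N²⁺ still has 3 valence electrons.
Core electrons are held far more tightly than valence electrons, so Be tops the IE_3 order.
Valence configurations: B²⁺ [He]2s¹, O²⁺ [He]2s²2p², P²⁺ [Ne]3s²3p¹, N²⁺ [He]2s²2p¹.
Approximate IE_3 values (kJ/mol): B 3660, O 5300, Be 14849, P 2914, N 4578.
So the third ionization energies run P < B < N < O < Be.

Be > O > N > B > P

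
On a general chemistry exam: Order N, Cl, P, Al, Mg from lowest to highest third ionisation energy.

IE_3 is the cost of taking one more electron from the +2 cation: N²⁺ still has 3 valence electrons; Cl²⁺ still has 5 valence electrons; P²⁺ still has 3 valence electrons; Al²⁺ still has 1 valence electron; Mg²⁺ is the bare [Ne] core.
Core electrons are held far more tightly than valence electrons, so Mg tops the IE_3 order.
Valence configurations: N²⁺ [He]2s²2p¹, Cl²⁺ [Ne]3s²3p³, P²⁺ [Ne]3s²3p¹, Al²⁺ [Ne]3s¹.
The numbers (kJ/mol): N 4578, Cl 3822, P 2914, Al 2745, Mg 7733.
So the third ionization energies run Al < P < Cl < N < Mg.

Al < P < Cl < N < Mg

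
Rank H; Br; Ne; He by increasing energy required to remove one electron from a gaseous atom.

H is in period 1, group 1; He is in period 1, group 18; Ne is in period 2, group 18; Br is in period 4, group 17.
Removing the outermost electron gets harder across a period and easier down a group.
These span different periods and groups, so the two trends combine.
H > Br: period and group pull opposite ways; the down-group shift dominates (1312 vs 1140 kJ/mol).
Ne > H: period and group pull opposite ways; the across-period shift dominates (2081 vs 1312 kJ/mol).
He > Ne: they share group 18; the group trend gives He the larger value.
For reference (kJ/mol): H 1312, He 2372, Ne 2081, Br 1140.
So from lowest to highest: Br < H < Ne < He.

Br < H < Ne < He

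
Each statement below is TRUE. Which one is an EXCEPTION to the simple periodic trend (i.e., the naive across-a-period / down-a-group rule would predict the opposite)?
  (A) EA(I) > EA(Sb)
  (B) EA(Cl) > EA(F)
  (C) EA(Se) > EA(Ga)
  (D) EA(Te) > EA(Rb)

The general trend: electron affinity increases across a period and decreases down a group.
(A) I (period 5, group 17) vs Sb (period 5, group 15): the stated order agrees with the simple trend.
(B) Cl (period 3, group 17) vs F (period 2, group 17): the stated order contradicts the simple trend.
(C) Se (period 4, group 16) vs Ga (period 4, group 13): the stated order agrees with the simple trend.
(D) Te (period 5, group 16) vs Rb (period 5, group 1): the stated order agrees with the simple trend.
The exception is (B): F's small 2p subshell makes the incoming electron feel strong e⁻–e⁻ repulsion, so Cl actually releases more energy on gaining an electron.

(B)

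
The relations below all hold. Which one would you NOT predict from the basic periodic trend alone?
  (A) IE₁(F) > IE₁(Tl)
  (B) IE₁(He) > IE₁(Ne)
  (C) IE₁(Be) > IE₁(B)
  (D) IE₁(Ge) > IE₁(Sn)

The general trend: first ionisation energy increases across a period and decreases down a group.
(A) F (period 2, group 17) vs Tl (period 6, group 13): the stated order agrees with the simple trend.
(B) He (period 1, group 18) vs Ne (period 2, group 18): the stated order agrees with the simple trend.
(C) Be (period 2, group 2) vs B (period 2, group 13): the stated order contradicts the simple trend.
(D) Ge (period 4, group 14) vs Sn (period 5, group 14): the stated order agrees with the simple trend.
The exception is (C): removing B's lone 2p electron is easier than breaking Be's filled 2s².

(C)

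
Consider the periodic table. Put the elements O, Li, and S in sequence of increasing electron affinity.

EA tends to increase across a period and decrease down a group, though the pattern is less regular than for IE or radius.
Here both period and group differ, so the two effects have to be weighed against each other.
O > Li: O lies to the right of Li in period 2, so the across-period effect alone puts O higher.
S > O: this pair runs against the simple trend — see the exception note.
Note the exception: S has a higher electron affinity than O, contrary to the simple trend — the compact 2p subshell of O repels the added electron more than S's larger 3p does.
For reference (kJ/mol): Li 60, O 141, S 200.
So from lowest to highest: Li < O < S.

Li < O < S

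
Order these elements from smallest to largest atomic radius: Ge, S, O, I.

Atomic radius shrinks across a period as nuclear charge pulls the same shell inward, and grows down a group as new shells are added.
Here both period and group differ, so the two effects have to be weighed against each other.
S > O: they share group 16; the group trend gives S the larger value.
Ge > S: relative to S, both the across-period and down-group shifts push Ge's atomic radius up.
I > Ge: the two effects oppose for this pair; the down-group effect wins (133 vs 121 pm).
Tabulated atomic radius (pm): O 63, S 103, Ge 121, I 133.
So from smallest to largest: O < S < Ge < I.

O < S < Ge < I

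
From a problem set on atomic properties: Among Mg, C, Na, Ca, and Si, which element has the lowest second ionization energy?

Ca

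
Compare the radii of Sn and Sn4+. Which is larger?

Sn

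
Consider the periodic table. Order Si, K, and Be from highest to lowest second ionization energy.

K > Be > Si

After 1 electron has been removed, what remains? Si⁺ still has 3 valence electrons; K⁺ is the bare [Ar] core; Be⁺ still has 1 valence electron.
Breaking into a closed-shell core is much more expensive than removing a leftover valence electron — K has the largest IE_2 here.
Valence configurations: Si⁺ [Ne]3s²3p¹, Be⁺ [He]2s¹.
Approximate IE_2 values (kJ/mol): Si 1577, K 3052, Be 1757.
So the second ionization energies run Si < Be < K.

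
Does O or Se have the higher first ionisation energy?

O

First ionization energy rises across a period (greater Z_eff holds electrons more tightly) and falls down a group (valence electrons are farther from the nucleus).
All are in group 16, so first ionization energy increases up the group.
So O has the higher first ionisation energy (O > Se).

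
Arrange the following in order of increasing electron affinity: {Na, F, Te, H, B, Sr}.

Sr < B < Na < H < Te < F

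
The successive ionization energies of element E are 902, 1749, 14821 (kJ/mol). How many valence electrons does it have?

2

Look for the largest jump between consecutive ionization energies: IE3/IE2 ≈ 8.5, far larger than any earlier ratio.
That jump marks the point where a core electron is being removed. So the atom has 2 valence electrons.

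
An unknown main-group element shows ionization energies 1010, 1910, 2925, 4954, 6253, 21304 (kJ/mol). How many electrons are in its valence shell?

Look for the largest jump between consecutive ionization energies: IE6/IE5 ≈ 3.4, far larger than any earlier ratio.
That jump marks the point where a core electron is being removed. So the atom has 5 valence electrons.

5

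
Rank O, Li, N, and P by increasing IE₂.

IE_2 is the cost of taking one more electron from the +1 cation: O⁺ still has 5 valence electrons; Li⁺ is the bare [He] core; N⁺ still has 4 valence electrons; P⁺ still has 4 valence electrons.
Breaking into a closed-shell core is much more expensive than removing a leftover valence electron — Li has the largest IE_2 here.
Valence configurations: O⁺ [He]2s²2p³, N⁺ [He]2s²2p², P⁺ [Ne]3s²3p².
Tabulated IE_2 (kJ/mol): O 3388, Li 7298, N 2856, P 1907.
So the second ionization energies run P < N < O < Li.

P < N < O < Li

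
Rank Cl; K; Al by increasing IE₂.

Al < Cl < K

IE_2 is the cost of taking one more electron from the +1 cation: Cl⁺ still has 6 valence electrons; K⁺ is the bare [Ar] core; Al⁺ still has 2 valence electrons.
Pulling an electron out of a noble-gas core costs far more than removing a remaining valence electron, so K sits at the high end of IE_2.
Valence configurations: Cl⁺ [Ne]3s²3p⁴, Al⁺ [Ne]3s².
The numbers (kJ/mol): Cl 2298, K 3052, Al 1817.
Putting it together, IE_2: Al < Cl < K.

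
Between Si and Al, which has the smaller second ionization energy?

Si

IE_2 is the cost of taking one more electron from the +1 cation: Si⁺ still has 3 valence electrons; Al⁺ still has 2 valence electrons.
All are still removing valence electrons, so compare the +1 ions as you would atoms: IE_2 generally rises across a period (higher Z_eff) and falls down a group (larger shell), subject to the usual subshell exceptions.
Valence configurations: Si⁺ [Ne]3s²3p¹, Al⁺ [Ne]3s².
Si⁺ loses a lone 3p electron whereas Al⁺ must break into a filled 3s² pair, so IE_2(Al) > IE_2(Si) even though Si has the higher nuclear charge.
The numbers (kJ/mol): Si 1577, Al 1817.
Hence IE_2: Si < Al.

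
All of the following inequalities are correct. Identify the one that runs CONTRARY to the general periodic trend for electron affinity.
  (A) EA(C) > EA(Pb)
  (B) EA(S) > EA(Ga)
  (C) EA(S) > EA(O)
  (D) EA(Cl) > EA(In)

The general trend: electron affinity increases across a period and decreases down a group.
(A) C (period 2, group 14) vs Pb (period 6, group 14): the stated order agrees with the simple trend.
(B) S (period 3, group 16) vs Ga (period 4, group 13): the stated order agrees with the simple trend.
(C) S (period 3, group 16) vs O (period 2, group 16): the stated order contradicts the simple trend.
(D) Cl (period 3, group 17) vs In (period 5, group 13): the stated order agrees with the simple trend.
The exception is (C): the compact 2p subshell of O repels the added electron more than S's larger 3p does.

(C)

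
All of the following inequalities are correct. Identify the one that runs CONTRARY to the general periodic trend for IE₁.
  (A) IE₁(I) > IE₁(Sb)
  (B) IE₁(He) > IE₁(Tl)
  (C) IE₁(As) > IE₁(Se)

The general trend: IE₁ increases across a period and decreases down a group.
(A) I (period 5, group 17) vs Sb (period 5, group 15): the stated order agrees with the simple trend.
(B) He (period 1, group 18) vs Tl (period 6, group 13): the stated order agrees with the simple trend.
(C) As (period 4, group 15) vs Se (period 4, group 16): the stated order contradicts the simple trend.
The exception is (C): Se (4p⁴) ionizes more easily than half-filled As (4p³).

(C)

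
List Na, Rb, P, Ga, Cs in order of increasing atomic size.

P < Ga < Na < Rb < Cs

Atomic radius shrinks across a period as nuclear charge pulls the same shell inward, and grows down a group as new shells are added.
Here both period and group differ, so the two effects have to be weighed against each other.
Ga > P: relative to P, both the across-period and down-group shifts push Ga's atomic radius up.
Na > Ga: the two effects oppose for this pair; the across-period effect wins (155 vs 124 pm).
Rb > Na: they share group 1; the group trend gives Rb the larger value.
Cs > Rb: Cs sits below Rb in group 1, so the down-group effect alone puts Cs larger.
Tabulated atomic radius (pm): Na 155, P 111, Ga 124, Rb 210, Cs 232.
So from smallest to largest: P < Ga < Na < Rb < Cs.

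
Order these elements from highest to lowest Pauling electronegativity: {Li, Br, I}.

Br, I, Li

Atoms toward the upper right of the periodic table pull bonding electrons most strongly.
Neither a single period nor a single group — weigh both effects.
I > Li: the two effects oppose for this pair; the across-period effect wins (2.66 vs 0.98).
Br > I: they share group 17; the group trend gives Br the larger value.
Tabulated electronegativity (Pauling): Li 0.98, Br 2.96, I 2.66.
So from highest to lowest: Br > I > Li.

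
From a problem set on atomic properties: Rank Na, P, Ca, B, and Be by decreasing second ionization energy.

Consider each +1 ion: Na⁺ is the bare [Ne] core; P⁺ still has 4 valence electrons; Ca⁺ still has 1 valence electron; B⁺ still has 2 valence electrons; Be⁺ still has 1 valence electron.
Pulling an electron out of a noble-gas core costs far more than removing a remaining valence electron, so Na sits at the high end of IE_2.
Valence configurations: P⁺ [Ne]3s²3p², Ca⁺ [Ar]4s¹, B⁺ [He]2s², Be⁺ [He]2s¹.
The numbers (kJ/mol): Na 4562, P 1907, Ca 1145, B 2427, Be 1757.
Hence IE_2: Ca < Be < P < B < Na.

Na > B > P > Be > Ca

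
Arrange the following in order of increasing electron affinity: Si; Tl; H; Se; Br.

Tl, H, Si, Se, Br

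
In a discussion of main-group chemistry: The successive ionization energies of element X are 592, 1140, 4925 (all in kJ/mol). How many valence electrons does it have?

2

Look for the largest jump between consecutive ionization energies: IE3/IE2 ≈ 4.3, far larger than any earlier ratio.
That jump marks the point where a core electron is being removed. So the atom has 2 valence electrons.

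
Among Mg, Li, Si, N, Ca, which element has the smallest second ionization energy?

The second ionization energy removes an electron from the +1 ion. For each element: Mg⁺ still has 1 valence electron; Li⁺ is the bare [He] core; Si⁺ still has 3 valence electrons; N⁺ still has 4 valence electrons; Ca⁺ still has 1 valence electron.
Breaking into a closed-shell core is much more expensive than removing a leftover valence electron — Li has the largest IE_2 here.
Valence configurations: Mg⁺ [Ne]3s¹, Si⁺ [Ne]3s²3p¹, N⁺ [He]2s²2p², Ca⁺ [Ar]4s¹.
Approximate IE_2 values (kJ/mol): Mg 1451, Li 7298, Si 1577, N 2856, Ca 1145.
Overall IE_2 order: Ca < Mg < Si < N < Li.

Ca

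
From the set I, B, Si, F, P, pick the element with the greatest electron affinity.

Electron affinity generally becomes more exothermic across a period toward the halogens and less exothermic down a group.
Neither a single period nor a single group — weigh both effects.
P > B: the two effects oppose for this pair; the across-period effect wins (72 vs 27 kJ/mol).
Si > P: this pair runs against the simple trend — see the exception note.
I > Si: period and group pull opposite ways; the across-period shift dominates (295 vs 134 kJ/mol).
F > I: they share group 17; the group trend gives F the larger value.
Note the exception: Si has a higher electron affinity than P, contrary to the simple trend — adding an electron to P's half-filled 3p³ is unfavourable, so Si (3p²) has the more exothermic EA.
Approximate values (kJ/mol): B 27, F 328, Si 134, P 72, I 295.
The greatest electron affinity among these belongs to F.

F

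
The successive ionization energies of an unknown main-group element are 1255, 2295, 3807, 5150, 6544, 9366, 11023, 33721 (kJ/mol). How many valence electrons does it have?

7

Look for the largest jump between consecutive ionization energies: IE8/IE7 ≈ 3.1, far larger than any earlier ratio.
That jump marks the point where a core electron is being removed. So the atom has 7 valence electrons.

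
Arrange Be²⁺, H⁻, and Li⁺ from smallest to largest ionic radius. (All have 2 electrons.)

Be²⁺ < Li⁺ < H⁻

All of these have 2 electrons, so size is governed by nuclear charge alone: the more protons, the stronger the pull on the same electron cloud, and the smaller the ion.
Nuclear charges: Be²⁺ (Z=4), Li⁺ (Z=3), H⁻ (Z=1).
Smallest to largest: Be²⁺ < Li⁺ < H⁻.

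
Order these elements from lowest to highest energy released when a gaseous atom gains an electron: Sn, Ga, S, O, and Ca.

O is in period 2, group 16; S is in period 3, group 16; Ca is in period 4, group 2; Ga is in period 4, group 13; Sn is in period 5, group 14.
Electron affinity generally becomes more exothermic across a period toward the halogens and less exothermic down a group.
Here both period and group differ, so the two effects have to be weighed against each other.
Ga > Ca: both are in period 4; the period trend gives Ga the larger value.
Sn > Ga: period and group pull opposite ways; the across-period shift dominates (107 vs 29 kJ/mol).
O > Sn: relative to Sn, both the across-period and down-group shifts push O's electron affinity up.
S > O: this pair runs against the simple trend — see the exception note.
Note the exception: S has a higher electron affinity than O, contrary to the simple trend — the compact 2p subshell of O repels the added electron more than S's larger 3p does.
Tabulated electron affinity (kJ/mol): O 141, S 200, Ca 2, Ga 29, Sn 107.
So from lowest to highest: Ca < Ga < Sn < O < S.

Ca < Ga < Sn < O < S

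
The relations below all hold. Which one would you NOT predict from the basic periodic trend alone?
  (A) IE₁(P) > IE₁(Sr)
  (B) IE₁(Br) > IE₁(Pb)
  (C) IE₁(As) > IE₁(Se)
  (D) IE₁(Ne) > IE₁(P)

(C)

The general trend: first ionization energy increases across a period and decreases down a group.
(A) P (period 3, group 15) vs Sr (period 5, group 2): the stated order agrees with the simple trend.
(B) Br (period 4, group 17) vs Pb (period 6, group 14): the stated order agrees with the simple trend.
(C) As (period 4, group 15) vs Se (period 4, group 16): the stated order contradicts the simple trend.
(D) Ne (period 2, group 18) vs P (period 3, group 15): the stated order agrees with the simple trend.
The exception is (C): Se (4p⁴) ionizes more easily than half-filled As (4p³).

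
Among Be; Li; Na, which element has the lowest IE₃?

After 2 electrons have been removed, what remains? Be²⁺ is the bare [He] core; Li²⁺ is already 1 electron into the core; Na²⁺ is already 1 electron into the core.
All of these are removing an electron from a noble-gas core or deeper; the smaller core (lower principal quantum number) is held far more tightly, and within a period the higher nuclear charge binds the same core more tightly.
Tabulated IE_3 (kJ/mol): Be 14849, Li 11815, Na 6910.
Hence IE_3: Na < Li < Be.

Na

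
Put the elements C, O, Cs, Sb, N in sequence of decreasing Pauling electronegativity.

C is in period 2, group 14; N is in period 2, group 15; O is in period 2, group 16; Sb is in period 5, group 15; Cs is in period 6, group 1.
Electronegativity increases across a period and decreases down a group, tracking effective nuclear charge and atomic size.
Neither a single period nor a single group — weigh both effects.
Sb > Cs: relative to Cs, both the across-period and down-group shifts push Sb's electronegativity up.
C > Sb: period and group pull opposite ways; the down-group shift dominates (2.55 vs 2.05).
N > C: N lies to the right of C in period 2, so the across-period effect alone puts N higher.
O > N: both are in period 2; the period trend gives O the larger value.
Tabulated electronegativity (Pauling): C 2.55, N 3.04, O 3.44, Sb 2.05, Cs 0.79.
So from highest to lowest: O > N > C > Sb > Cs.

O > N > C > Sb > Cs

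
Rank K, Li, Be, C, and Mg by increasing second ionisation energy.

Mg < Be < C < K < Li

IE_2 is the cost of taking one more electron from the +1 cation: K⁺ is the bare [Ar] core; Li⁺ is the bare [He] core; Be⁺ still has 1 valence electron; C⁺ still has 3 valence electrons; Mg⁺ still has 1 valence electron.
Pulling an electron out of a noble-gas core costs far more than removing a remaining valence electron, so K and Li sit at the high end of IE_2.
Valence configurations: Be⁺ [He]2s¹, C⁺ [He]2s²2p¹, Mg⁺ [Ne]3s¹.
The numbers (kJ/mol): K 3052, Li 7298, Be 1757, C 2353, Mg 1451.
Overall IE_2 order: Mg < Be < C < K < Li.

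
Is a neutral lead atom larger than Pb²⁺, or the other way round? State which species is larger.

Pb

Forming Pb²⁺ removes 2 electrons from Pb. Fewer electrons for the same nuclear charge means less shielding and a higher Z_eff on the remaining electrons.
A cation is smaller than its parent atom: Pb²⁺ < Pb.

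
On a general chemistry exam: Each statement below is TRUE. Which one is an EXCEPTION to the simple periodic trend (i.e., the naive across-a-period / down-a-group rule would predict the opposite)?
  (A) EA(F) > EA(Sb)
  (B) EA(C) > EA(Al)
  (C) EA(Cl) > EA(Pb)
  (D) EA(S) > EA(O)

The general trend: electron affinity increases across a period and decreases down a group.
(A) F (period 2, group 17) vs Sb (period 5, group 15): the stated order agrees with the simple trend.
(B) C (period 2, group 14) vs Al (period 3, group 13): the stated order agrees with the simple trend.
(C) Cl (period 3, group 17) vs Pb (period 6, group 14): the stated order agrees with the simple trend.
(D) S (period 3, group 16) vs O (period 2, group 16): the stated order contradicts the simple trend.
The exception is (D): the compact 2p subshell of O repels the added electron more than S's larger 3p does.

(D)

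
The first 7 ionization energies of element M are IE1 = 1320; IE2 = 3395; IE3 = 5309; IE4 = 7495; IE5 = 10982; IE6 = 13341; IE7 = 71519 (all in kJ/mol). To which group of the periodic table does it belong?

Group 16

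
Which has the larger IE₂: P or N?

Consider each +1 ion: P⁺ still has 4 valence electrons; N⁺ still has 4 valence electrons.
All are still removing valence electrons, so compare the +1 ions as you would atoms: IE_2 generally rises across a period (higher Z_eff) and falls down a group (larger shell), subject to the usual subshell exceptions.
Valence configurations: P⁺ [Ne]3s²3p², N⁺ [He]2s²2p².
Approximate IE_2 values (kJ/mol): P 1907, N 2856.
Hence IE_2: P < N.

N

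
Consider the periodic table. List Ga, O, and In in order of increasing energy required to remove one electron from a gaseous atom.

In, Ga, O

O is in period 2, group 16; Ga is in period 4, group 13; In is in period 5, group 13.
First ionization energy rises across a period (greater Z_eff holds electrons more tightly) and falls down a group (valence electrons are farther from the nucleus).
Neither a single period nor a single group — weigh both effects.
Ga > In: Ga sits above In in group 13, so the down-group effect alone puts Ga higher.
O > Ga: relative to Ga, both the across-period and down-group shifts push O's first ionization energy up.
For reference (kJ/mol): O 1314, Ga 579, In 558.
So from lowest to highest: In < Ga < O.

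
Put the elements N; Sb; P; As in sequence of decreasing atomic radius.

Sb > As > P > N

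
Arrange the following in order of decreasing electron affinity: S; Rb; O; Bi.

S, O, Bi, Rb

O is in period 2, group 16; S is in period 3, group 16; Rb is in period 5, group 1; Bi is in period 6, group 15.
Adding an electron releases more energy for atoms nearer the top right (short of the noble gases).
Here both period and group differ, so the two effects have to be weighed against each other.
Bi > Rb: the two effects oppose for this pair; the across-period effect wins (91 vs 47 kJ/mol).
O > Bi: both effects reinforce here, so O is clearly the higher of the two.
S > O: this pair runs against the simple trend — see the exception note.
Note the exception: S has a higher electron affinity than O, contrary to the simple trend — the compact 2p subshell of O repels the added electron more than S's larger 3p does.
Approximate values (kJ/mol): O 141, S 200, Rb 47, Bi 91.
So from highest to lowest: S > O > Bi > Rb.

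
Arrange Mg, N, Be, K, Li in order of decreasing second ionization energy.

Li, K, N, Be, Mg

IE_2 is the cost of taking one more electron from the +1 cation: Mg⁺ still has 1 valence electron; N⁺ still has 4 valence electrons; Be⁺ still has 1 valence electron; K⁺ is the bare [Ar] core; Li⁺ is the bare [He] core.
Breaking into a closed-shell core is much more expensive than removing a leftover valence electron — K and Li have the largest IE_2 here.
Valence configurations: Mg⁺ [Ne]3s¹, N⁺ [He]2s²2p², Be⁺ [He]2s¹.
Tabulated IE_2 (kJ/mol): Mg 1451, N 2856, Be 1757, K 3052, Li 7298.
So the second ionization energies run Mg < Be < N < K < Li.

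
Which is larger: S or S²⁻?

Forming S²⁻ adds 2 electrons to S. More electron–electron repulsion in the same shell, with unchanged nuclear charge, lets the cloud expand.
An anion is larger than its parent atom: S²⁻ > S.

S²⁻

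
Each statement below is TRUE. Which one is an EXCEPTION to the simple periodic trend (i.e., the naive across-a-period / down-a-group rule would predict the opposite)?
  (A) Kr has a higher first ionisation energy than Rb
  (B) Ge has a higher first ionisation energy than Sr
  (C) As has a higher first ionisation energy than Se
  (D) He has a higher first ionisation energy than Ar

The general trend: first ionisation energy increases across a period and decreases down a group.
(A) Kr (period 4, group 18) vs Rb (period 5, group 1): the stated order agrees with the simple trend.
(B) Ge (period 4, group 14) vs Sr (period 5, group 2): the stated order agrees with the simple trend.
(C) As (period 4, group 15) vs Se (period 4, group 16): the stated order contradicts the simple trend.
(D) He (period 1, group 18) vs Ar (period 3, group 18): the stated order agrees with the simple trend.
The exception is (C): Se (4p⁴) ionizes more easily than half-filled As (4p³).

(C)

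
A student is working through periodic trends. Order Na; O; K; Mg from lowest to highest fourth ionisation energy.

K < O < Na < Mg

IE_4 is the cost of taking one more electron from the +3 cation: Na³⁺ is already 2 electrons into the core; O³⁺ still has 3 valence electrons; K³⁺ is already 2 electrons into the core; Mg³⁺ is already 1 electron into the core.
Usually core removal costs more than valence removal, but here the competition is close: a tightly held n=2 valence electron can cost more to remove than an n=3 core electron, so the actual values have to decide it.
Approximate IE_4 values (kJ/mol): Na 9543, O 7469, K 5877, Mg 10543.
Overall IE_4 order: K < O < Na < Mg.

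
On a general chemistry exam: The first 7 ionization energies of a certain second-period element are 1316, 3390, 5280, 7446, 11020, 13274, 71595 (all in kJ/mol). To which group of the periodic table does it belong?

Look for the largest jump between consecutive ionization energies: IE7/IE6 ≈ 5.4, far larger than any earlier ratio.
That jump marks the point where a core electron is being removed. So the atom has 6 valence electrons.
A main-group element with 6 valence electrons is in group 16.

Group 16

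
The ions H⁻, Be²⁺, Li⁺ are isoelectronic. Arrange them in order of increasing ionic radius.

Be²⁺ < Li⁺ < H⁻

All of these have 2 electrons, so size is governed by nuclear charge alone: the more protons, the stronger the pull on the same electron cloud, and the smaller the ion.
Nuclear charges: Be²⁺ (Z=4), Li⁺ (Z=3), H⁻ (Z=1).
Smallest to largest: Be²⁺ < Li⁺ < H⁻.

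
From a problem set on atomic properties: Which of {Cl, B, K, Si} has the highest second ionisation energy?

K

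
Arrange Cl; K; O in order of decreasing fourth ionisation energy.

O, K, Cl

After 3 electrons have been removed, what remains? Cl³⁺ still has 4 valence electrons; K³⁺ is already 2 electrons into the core; O³⁺ still has 3 valence electrons.
Usually core removal costs more than valence removal, but here the competition is close: a tightly held n=2 valence electron can cost more to remove than an n=3 core electron, so the actual values have to decide it.
Valence configurations: Cl³⁺ [Ne]3s²3p², O³⁺ [He]2s²2p¹.
Approximate IE_4 values (kJ/mol): Cl 5159, K 5877, O 7469.
So the fourth ionization energies run Cl < K < O.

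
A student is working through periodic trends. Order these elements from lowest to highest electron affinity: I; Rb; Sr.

Rb is in period 5, group 1; Sr is in period 5, group 2; I is in period 5, group 17.
Adding an electron releases more energy for atoms nearer the top right (short of the noble gases).
All lie in period 5; the across-period trend (electron affinity increases left to right) applies, with the exception below.
Note the exception: Rb has a higher electron affinity than Sr, contrary to the simple trend — adding an electron to Sr (ns²) has to open a new, higher-energy np subshell, which is unfavourable.
Approximate values (kJ/mol): Rb 47, Sr 5, I 295.
So from lowest to highest: Sr < Rb < I.

Sr < Rb < I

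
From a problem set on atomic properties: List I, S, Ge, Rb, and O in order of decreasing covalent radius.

Rb > I > Ge > S > O

O is in period 2, group 16; S is in period 3, group 16; Ge is in period 4, group 14; Rb is in period 5, group 1; I is in period 5, group 17.
Atomic radius shrinks across a period as nuclear charge pulls the same shell inward, and grows down a group as new shells are added.
These span different periods and groups, so the two trends combine.
S > O: S sits below O in group 16, so the down-group effect alone puts S larger.
Ge > S: relative to S, both the across-period and down-group shifts push Ge's atomic radius up.
I > Ge: period and group pull opposite ways; the down-group shift dominates (133 vs 121 pm).
Rb > I: Rb lies to the left of I in period 5, so the across-period effect alone puts Rb larger.
Tabulated atomic radius (pm): O 63, S 103, Ge 121, Rb 210, I 133.
So from largest to smallest: Rb > I > Ge > S > O.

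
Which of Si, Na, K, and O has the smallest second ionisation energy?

Si

After 1 electron has been removed, what remains? Si⁺ still has 3 valence electrons; Na⁺ is the bare [Ne] core; K⁺ is the bare [Ar] core; O⁺ still has 5 valence electrons.
Usually core removal costs more than valence removal, but here the competition is close: a tightly held n=2 valence electron can cost more to remove than an n=3 core electron, so the actual values have to decide it.
Valence configurations: Si⁺ [Ne]3s²3p¹, O⁺ [He]2s²2p³.
The numbers (kJ/mol): Si 1577, Na 4562, K 3052, O 3388.
Putting it together, IE_2: Si < K < O < Na.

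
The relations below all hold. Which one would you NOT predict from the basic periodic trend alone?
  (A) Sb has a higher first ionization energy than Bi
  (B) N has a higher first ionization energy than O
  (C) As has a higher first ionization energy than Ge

(B)

The general trend: first ionization energy increases across a period and decreases down a group.
(A) Sb (period 5, group 15) vs Bi (period 6, group 15): the stated order agrees with the simple trend.
(B) N (period 2, group 15) vs O (period 2, group 16): the stated order contradicts the simple trend.
(C) As (period 4, group 15) vs Ge (period 4, group 14): the stated order agrees with the simple trend.
The exception is (B): pairing an electron in O's 2p⁴ costs repulsion energy, so O ionizes more easily than half-filled N (2p³).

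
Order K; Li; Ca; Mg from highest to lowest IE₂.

IE_2 is the cost of taking one more electron from the +1 cation: K⁺ is the bare [Ar] core; Li⁺ is the bare [He] core; Ca⁺ still has 1 valence electron; Mg⁺ still has 1 valence electron.
Breaking into a closed-shell core is much more expensive than removing a leftover valence electron — K and Li have the largest IE_2 here.
Valence configurations: Ca⁺ [Ar]4s¹, Mg⁺ [Ne]3s¹.
The numbers (kJ/mol): K 3052, Li 7298, Ca 1145, Mg 1451.
So the second ionization energies run Ca < Mg < K < Li.

Li > K > Mg > Ca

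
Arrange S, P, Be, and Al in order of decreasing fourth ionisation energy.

After 3 electrons have been removed, what remains? S³⁺ still has 3 valence electrons; P³⁺ still has 2 valence electrons; Be³⁺ is already 1 electron into the core; Al³⁺ is the bare [Ne] core.
Core electrons are held far more tightly than valence electrons, so Al and Be top the IE_4 order.
Valence configurations: S³⁺ [Ne]3s²3p¹, P³⁺ [Ne]3s².
S³⁺ loses a lone 3p electron whereas P³⁺ must break into a filled 3s² pair, so IE_4(P) > IE_4(S) even though S has the higher nuclear charge.
Tabulated IE_4 (kJ/mol): S 4556, P 4964, Be 21007, Al 11577.
Overall IE_4 order: S < P < Al < Be.

Be, Al, P, S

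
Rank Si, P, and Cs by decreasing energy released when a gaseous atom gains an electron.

Si > P > Cs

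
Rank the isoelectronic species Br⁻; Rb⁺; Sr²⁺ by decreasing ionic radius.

Br⁻, Rb⁺, Sr²⁺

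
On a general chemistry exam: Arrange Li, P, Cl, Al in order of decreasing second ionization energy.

Li, Cl, P, Al

The second ionization energy removes an electron from the +1 ion. For each element: Li⁺ is the bare [He] core; P⁺ still has 4 valence electrons; Cl⁺ still has 6 valence electrons; Al⁺ still has 2 valence electrons.
Breaking into a closed-shell core is much more expensive than removing a leftover valence electron — Li has the largest IE_2 here.
Valence configurations: P⁺ [Ne]3s²3p², Cl⁺ [Ne]3s²3p⁴, Al⁺ [Ne]3s².
Approximate IE_2 values (kJ/mol): Li 7298, P 1907, Cl 2298, Al 1817.
So the second ionization energies run Al < P < Cl < Li.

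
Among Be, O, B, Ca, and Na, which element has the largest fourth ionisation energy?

IE_4 is the cost of taking one more electron from the +3 cation: Be³⁺ is already 1 electron into the core; O³⁺ still has 3 valence electrons; B³⁺ is the bare [He] core; Ca³⁺ is already 1 electron into the core; Na³⁺ is already 2 electrons into the core.
Usually core removal costs more than valence removal, but here the competition is close: a tightly held n=2 valence electron can cost more to remove than an n=3 core electron, so the actual values have to decide it.
Tabulated IE_4 (kJ/mol): Be 21007, O 7469, B 25026, Ca 6491, Na 9543.
Putting it together, IE_4: Ca < O < Na < Be < B.

B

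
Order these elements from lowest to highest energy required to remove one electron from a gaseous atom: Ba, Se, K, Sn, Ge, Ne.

K, Ba, Sn, Ge, Se, Ne

Ne is in period 2, group 18; K is in period 4, group 1; Ge is in period 4, group 14; Se is in period 4, group 16; Sn is in period 5, group 14; Ba is in period 6, group 2.
Across a period the outer electron is held more tightly (higher IE₁); down a group it sits in a higher shell, more shielded, and comes off more easily.
These span different periods and groups, so the two trends combine.
Ba > K: period and group pull opposite ways; the across-period shift dominates (503 vs 419 kJ/mol).
Sn > Ba: both effects reinforce here, so Sn is clearly the higher of the two.
Ge > Sn: Ge sits above Sn in group 14, so the down-group effect alone puts Ge higher.
Se > Ge: Se lies to the right of Ge in period 4, so the across-period effect alone puts Se higher.
Ne > Se: both effects reinforce here, so Ne is clearly the higher of the two.
For reference (kJ/mol): Ne 2081, K 419, Ge 762, Se 941, Sn 709, Ba 503.
So from lowest to highest: K < Ba < Sn < Ge < Se < Ne.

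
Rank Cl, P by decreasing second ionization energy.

The second ionization energy removes an electron from the +1 ion. For each element: Cl⁺ still has 6 valence electrons; P⁺ still has 4 valence electrons.
All are still removing valence electrons, so compare the +1 ions as you would atoms: IE_2 generally rises across a period (higher Z_eff) and falls down a group (larger shell), subject to the usual subshell exceptions.
Valence configurations: Cl⁺ [Ne]3s²3p⁴, P⁺ [Ne]3s²3p².
Tabulated IE_2 (kJ/mol): Cl 2298, P 1907.
Overall IE_2 order: P < Cl.

Cl > P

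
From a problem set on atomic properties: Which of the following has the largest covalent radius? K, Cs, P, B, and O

Cs

Across a period the added protons contract the valence shell; down a group each new principal shell makes the atom larger.
These span different periods and groups, so the two trends combine.
B > O: B lies to the left of O in period 2, so the across-period effect alone puts B larger.
P > B: period and group pull opposite ways; the down-group shift dominates (111 vs 85 pm).
K > P: relative to P, both the across-period and down-group shifts push K's atomic radius up.
Cs > K: Cs sits below K in group 1, so the down-group effect alone puts Cs larger.
For reference (pm): B 85, O 63, P 111, K 196, Cs 232.
The largest covalent radius among these belongs to Cs.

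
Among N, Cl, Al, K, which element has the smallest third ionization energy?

The third ionization energy removes an electron from the +2 ion. For each element: N²⁺ still has 3 valence electrons; Cl²⁺ still has 5 valence electrons; Al²⁺ still has 1 valence electron; K²⁺ is already 1 electron into the core.
Usually core removal costs more than valence removal, but here the competition is close: a tightly held n=2 valence electron can cost more to remove than an n=3 core electron, so the actual values have to decide it.
Valence configurations: N²⁺ [He]2s²2p¹, Cl²⁺ [Ne]3s²3p³, Al²⁺ [Ne]3s¹.
Approximate IE_3 values (kJ/mol): N 4578, Cl 3822, Al 2745, K 4420.
Putting it together, IE_3: Al < Cl < K < N.

Al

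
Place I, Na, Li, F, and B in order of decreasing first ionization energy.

Li is in period 2, group 1; B is in period 2, group 13; F is in period 2, group 17; Na is in period 3, group 1; I is in period 5, group 17.
Removing the outermost electron gets harder across a period and easier down a group.
Here both period and group differ, so the two effects have to be weighed against each other.
Li > Na: Li sits above Na in group 1, so the down-group effect alone puts Li higher.
B > Li: B lies to the right of Li in period 2, so the across-period effect alone puts B higher.
I > B: period and group pull opposite ways; the across-period shift dominates (1008 vs 801 kJ/mol).
F > I: they share group 17; the group trend gives F the larger value.
Approximate values (kJ/mol): Li 520, B 801, F 1681, Na 496, I 1008.
So from highest to lowest: F > I > B > Li > Na.

F > I > B > Li > Na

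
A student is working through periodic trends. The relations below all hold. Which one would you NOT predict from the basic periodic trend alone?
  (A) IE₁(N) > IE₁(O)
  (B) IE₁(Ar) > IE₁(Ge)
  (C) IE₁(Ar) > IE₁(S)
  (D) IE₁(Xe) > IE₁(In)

(A)

The general trend: first ionization energy increases across a period and decreases down a group.
(A) N (period 2, group 15) vs O (period 2, group 16): the stated order contradicts the simple trend.
(B) Ar (period 3, group 18) vs Ge (period 4, group 14): the stated order agrees with the simple trend.
(C) Ar (period 3, group 18) vs S (period 3, group 16): the stated order agrees with the simple trend.
(D) Xe (period 5, group 18) vs In (period 5, group 13): the stated order agrees with the simple trend.
The exception is (A): pairing an electron in O's 2p⁴ costs repulsion energy, so O ionizes more easily than half-filled N (2p³).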